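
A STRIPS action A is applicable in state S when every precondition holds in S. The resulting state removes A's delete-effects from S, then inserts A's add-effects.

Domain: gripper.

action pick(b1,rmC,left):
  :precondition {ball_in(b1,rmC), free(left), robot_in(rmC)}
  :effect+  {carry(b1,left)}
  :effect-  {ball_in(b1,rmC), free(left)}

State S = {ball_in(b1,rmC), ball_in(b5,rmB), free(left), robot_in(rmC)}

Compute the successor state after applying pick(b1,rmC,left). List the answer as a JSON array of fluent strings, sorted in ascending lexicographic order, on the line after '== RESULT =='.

Progress:
  pre ⊆ S: {ball_in(b1,rmC), free(left), robot_in(rmC)} ⊆ S  — applicable
  S \ del = {ball_in(b5,rmB), robot_in(rmC)}
  ∪ add   = {ball_in(b5,rmB), carry(b1,left), robot_in(rmC)}

== RESULT ==
["ball_in(b5,rmB)", "carry(b1,left)", "robot_in(rmC)"]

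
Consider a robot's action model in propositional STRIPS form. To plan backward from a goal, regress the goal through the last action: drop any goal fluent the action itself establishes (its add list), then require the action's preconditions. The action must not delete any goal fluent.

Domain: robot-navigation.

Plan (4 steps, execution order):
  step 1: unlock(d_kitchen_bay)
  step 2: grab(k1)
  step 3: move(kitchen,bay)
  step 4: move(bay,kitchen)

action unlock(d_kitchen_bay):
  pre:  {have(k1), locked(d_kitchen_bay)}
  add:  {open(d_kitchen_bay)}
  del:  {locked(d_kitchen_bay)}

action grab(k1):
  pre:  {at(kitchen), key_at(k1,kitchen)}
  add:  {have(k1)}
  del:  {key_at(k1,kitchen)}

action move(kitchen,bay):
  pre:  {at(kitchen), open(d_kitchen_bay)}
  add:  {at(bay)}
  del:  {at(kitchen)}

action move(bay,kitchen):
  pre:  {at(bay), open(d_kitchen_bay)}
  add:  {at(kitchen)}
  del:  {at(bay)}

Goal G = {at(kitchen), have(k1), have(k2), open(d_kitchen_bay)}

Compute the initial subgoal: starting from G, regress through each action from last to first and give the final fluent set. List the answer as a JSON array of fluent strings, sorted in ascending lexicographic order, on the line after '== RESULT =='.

Work backward from the goal:
  through step 4 (move(bay,kitchen)): drop {at(kitchen)}, keep {have(k1), have(k2), open(d_kitchen_bay)}, require {at(bay), open(d_kitchen_bay)}
    → {at(bay), have(k1), have(k2), open(d_kitchen_bay)}
  through step 3 (move(kitchen,bay)): drop {at(bay)}, keep {have(k1), have(k2), open(d_kitchen_bay)}, require {at(kitchen), open(d_kitchen_bay)}
    → {at(kitchen), have(k1), have(k2), open(d_kitchen_bay)}
  through step 2 (grab(k1)): drop {have(k1)}, keep {at(kitchen), have(k2), open(d_kitchen_bay)}, require {at(kitchen), key_at(k1,kitchen)}
    → {at(kitchen), have(k2), key_at(k1,kitchen), open(d_kitchen_bay)}
  through step 1 (unlock(d_kitchen_bay)): drop {open(d_kitchen_bay)}, keep {at(kitchen), have(k2), key_at(k1,kitchen)}, require {have(k1), locked(d_kitchen_bay)}
    → {at(kitchen), have(k1), have(k2), key_at(k1,kitchen), locked(d_kitchen_bay)}

== RESULT ==
["at(kitchen)", "have(k1)", "have(k2)", "key_at(k1,kitchen)", "locked(d_kitchen_bay)"]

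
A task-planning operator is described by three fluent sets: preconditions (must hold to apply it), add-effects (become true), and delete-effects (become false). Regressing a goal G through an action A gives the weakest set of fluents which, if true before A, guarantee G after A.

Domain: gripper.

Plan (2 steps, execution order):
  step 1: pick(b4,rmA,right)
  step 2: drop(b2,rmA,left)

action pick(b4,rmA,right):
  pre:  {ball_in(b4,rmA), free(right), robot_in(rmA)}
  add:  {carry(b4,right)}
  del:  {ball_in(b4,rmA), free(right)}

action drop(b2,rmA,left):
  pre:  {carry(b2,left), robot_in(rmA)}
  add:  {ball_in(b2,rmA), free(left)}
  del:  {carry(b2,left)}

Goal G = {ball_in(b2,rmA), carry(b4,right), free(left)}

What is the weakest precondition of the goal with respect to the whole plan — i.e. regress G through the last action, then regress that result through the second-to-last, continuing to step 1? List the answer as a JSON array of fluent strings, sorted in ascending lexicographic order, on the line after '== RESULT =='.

Work backward from the goal:
  through step 2 (drop(b2,rmA,left)): drop {ball_in(b2,rmA), free(left)}, keep {carry(b4,right)}, require {carry(b2,left), robot_in(rmA)}
    → {carry(b2,left), carry(b4,right), robot_in(rmA)}
  through step 1 (pick(b4,rmA,right)): drop {carry(b4,right)}, keep {carry(b2,left), robot_in(rmA)}, require {ball_in(b4,rmA), free(right), robot_in(rmA)}
    → {ball_in(b4,rmA), carry(b2,left), free(right), robot_in(rmA)}

== RESULT ==
["ball_in(b4,rmA)", "carry(b2,left)", "free(right)", "robot_in(rmA)"]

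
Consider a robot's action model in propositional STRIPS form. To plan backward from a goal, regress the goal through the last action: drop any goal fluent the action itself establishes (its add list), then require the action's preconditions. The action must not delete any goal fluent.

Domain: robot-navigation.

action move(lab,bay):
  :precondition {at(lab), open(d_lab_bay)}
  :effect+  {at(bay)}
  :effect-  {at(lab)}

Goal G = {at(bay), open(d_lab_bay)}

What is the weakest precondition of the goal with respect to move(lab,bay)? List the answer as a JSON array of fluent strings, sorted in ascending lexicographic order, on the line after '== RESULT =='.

Regress:
  G ∩ del = {}  (empty — regression defined)
  G \ add = {at(bay), open(d_lab_bay)} \ {at(bay)} = {open(d_lab_bay)}
  ∪ pre   = {open(d_lab_bay)} ∪ {at(lab), open(d_lab_bay)}
          = {at(lab), open(d_lab_bay)}

== RESULT ==
["at(lab)", "open(d_lab_bay)"]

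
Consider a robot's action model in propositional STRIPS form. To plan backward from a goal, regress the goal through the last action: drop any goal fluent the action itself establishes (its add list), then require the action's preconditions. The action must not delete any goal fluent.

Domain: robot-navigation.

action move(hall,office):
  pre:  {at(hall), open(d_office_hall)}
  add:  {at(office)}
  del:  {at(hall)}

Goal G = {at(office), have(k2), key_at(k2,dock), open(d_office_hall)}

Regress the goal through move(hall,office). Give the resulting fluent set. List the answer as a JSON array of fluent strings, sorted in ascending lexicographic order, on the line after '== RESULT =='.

Compute (G \ add) ∪ pre:
  G ∩ del = {}  (empty — regression defined)
  G \ add = {at(office), have(k2), key_at(k2,dock), open(d_office_hall)} \ {at(office)} = {have(k2), key_at(k2,dock), open(d_office_hall)}
  ∪ pre   = {have(k2), key_at(k2,dock), open(d_office_hall)} ∪ {at(hall), open(d_office_hall)}
          = {at(hall), have(k2), key_at(k2,dock), open(d_office_hall)}

== RESULT ==
["at(hall)", "have(k2)", "key_at(k2,dock)", "open(d_office_hall)"]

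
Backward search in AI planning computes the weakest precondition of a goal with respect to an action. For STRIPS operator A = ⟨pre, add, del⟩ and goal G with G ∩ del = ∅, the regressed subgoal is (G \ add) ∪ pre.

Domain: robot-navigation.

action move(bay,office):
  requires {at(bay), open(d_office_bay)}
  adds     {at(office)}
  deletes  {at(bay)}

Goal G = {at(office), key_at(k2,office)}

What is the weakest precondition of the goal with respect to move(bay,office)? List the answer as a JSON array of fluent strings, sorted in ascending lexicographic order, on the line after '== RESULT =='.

Compute (G \ add) ∪ pre:
  G ∩ del = {}  (empty — regression defined)
  G \ add = {at(office), key_at(k2,office)} \ {at(office)} = {key_at(k2,office)}
  ∪ pre   = {key_at(k2,office)} ∪ {at(bay), open(d_office_bay)}
          = {at(bay), key_at(k2,office), open(d_office_bay)}

== RESULT ==
["at(bay)", "key_at(k2,office)", "open(d_office_bay)"]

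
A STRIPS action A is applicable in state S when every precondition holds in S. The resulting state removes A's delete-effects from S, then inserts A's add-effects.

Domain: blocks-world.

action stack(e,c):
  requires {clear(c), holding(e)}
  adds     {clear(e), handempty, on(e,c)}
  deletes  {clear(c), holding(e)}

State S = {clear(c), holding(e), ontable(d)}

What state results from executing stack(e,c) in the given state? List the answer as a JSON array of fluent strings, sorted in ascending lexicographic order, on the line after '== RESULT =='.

Progress:
  pre ⊆ S: {clear(c), holding(e)} ⊆ S  — applicable
  S \ del = {ontable(d)}
  ∪ add   = {clear(e), handempty, on(e,c), ontable(d)}

== RESULT ==
["clear(e)", "handempty", "on(e,c)", "ontable(d)"]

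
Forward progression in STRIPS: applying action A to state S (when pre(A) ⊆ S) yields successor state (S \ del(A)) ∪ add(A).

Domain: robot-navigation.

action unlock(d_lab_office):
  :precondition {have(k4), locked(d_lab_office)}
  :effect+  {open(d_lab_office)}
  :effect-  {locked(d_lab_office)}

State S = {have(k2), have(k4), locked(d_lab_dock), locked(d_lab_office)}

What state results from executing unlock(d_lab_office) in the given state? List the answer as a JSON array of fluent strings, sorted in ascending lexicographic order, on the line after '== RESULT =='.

Compute (S \ del) ∪ add:
  pre ⊆ S: {have(k4), locked(d_lab_office)} ⊆ S  — applicable
  S \ del = {have(k2), have(k4), locked(d_lab_dock)}
  ∪ add   = {have(k2), have(k4), locked(d_lab_dock), open(d_lab_office)}

== RESULT ==
["have(k2)", "have(k4)", "locked(d_lab_dock)", "open(d_lab_office)"]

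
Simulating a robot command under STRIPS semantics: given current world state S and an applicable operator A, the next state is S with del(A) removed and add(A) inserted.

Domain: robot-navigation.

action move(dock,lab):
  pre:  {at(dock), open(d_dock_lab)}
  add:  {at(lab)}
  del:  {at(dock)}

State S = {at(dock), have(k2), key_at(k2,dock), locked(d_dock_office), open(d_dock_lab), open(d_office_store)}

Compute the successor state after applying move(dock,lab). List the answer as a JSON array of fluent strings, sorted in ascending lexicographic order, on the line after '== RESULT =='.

Progress:
  pre ⊆ S: {at(dock), open(d_dock_lab)} ⊆ S  — applicable
  S \ del = {have(k2), key_at(k2,dock), locked(d_dock_office), open(d_dock_lab), open(d_office_store)}
  ∪ add   = {at(lab), have(k2), key_at(k2,dock), locked(d_dock_office), open(d_dock_lab), open(d_office_store)}

== RESULT ==
["at(lab)", "have(k2)", "key_at(k2,dock)", "locked(d_dock_office)", "open(d_dock_lab)", "open(d_office_store)"]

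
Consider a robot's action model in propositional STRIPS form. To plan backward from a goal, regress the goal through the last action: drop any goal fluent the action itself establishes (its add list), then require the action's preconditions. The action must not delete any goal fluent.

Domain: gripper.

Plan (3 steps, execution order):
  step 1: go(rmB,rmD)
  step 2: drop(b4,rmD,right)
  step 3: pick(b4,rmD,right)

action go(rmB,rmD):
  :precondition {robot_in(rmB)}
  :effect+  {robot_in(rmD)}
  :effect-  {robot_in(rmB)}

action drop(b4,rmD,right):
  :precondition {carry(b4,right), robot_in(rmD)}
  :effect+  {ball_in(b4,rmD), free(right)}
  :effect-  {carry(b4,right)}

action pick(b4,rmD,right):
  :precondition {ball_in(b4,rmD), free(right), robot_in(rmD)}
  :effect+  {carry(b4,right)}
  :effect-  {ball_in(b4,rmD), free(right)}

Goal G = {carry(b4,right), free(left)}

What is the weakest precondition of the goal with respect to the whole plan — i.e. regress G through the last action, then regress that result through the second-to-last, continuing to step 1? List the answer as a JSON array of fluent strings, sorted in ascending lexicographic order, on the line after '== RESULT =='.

Regress step by step:
  through step 3 (pick(b4,rmD,right)): drop {carry(b4,right)}, keep {free(left)}, require {ball_in(b4,rmD), free(right), robot_in(rmD)}
    → {ball_in(b4,rmD), free(left), free(right), robot_in(rmD)}
  through step 2 (drop(b4,rmD,right)): drop {ball_in(b4,rmD), free(right)}, keep {free(left), robot_in(rmD)}, require {carry(b4,right), robot_in(rmD)}
    → {carry(b4,right), free(left), robot_in(rmD)}
  through step 1 (go(rmB,rmD)): drop {robot_in(rmD)}, keep {carry(b4,right), free(left)}, require {robot_in(rmB)}
    → {carry(b4,right), free(left), robot_in(rmB)}

== RESULT ==
["carry(b4,right)", "free(left)", "robot_in(rmB)"]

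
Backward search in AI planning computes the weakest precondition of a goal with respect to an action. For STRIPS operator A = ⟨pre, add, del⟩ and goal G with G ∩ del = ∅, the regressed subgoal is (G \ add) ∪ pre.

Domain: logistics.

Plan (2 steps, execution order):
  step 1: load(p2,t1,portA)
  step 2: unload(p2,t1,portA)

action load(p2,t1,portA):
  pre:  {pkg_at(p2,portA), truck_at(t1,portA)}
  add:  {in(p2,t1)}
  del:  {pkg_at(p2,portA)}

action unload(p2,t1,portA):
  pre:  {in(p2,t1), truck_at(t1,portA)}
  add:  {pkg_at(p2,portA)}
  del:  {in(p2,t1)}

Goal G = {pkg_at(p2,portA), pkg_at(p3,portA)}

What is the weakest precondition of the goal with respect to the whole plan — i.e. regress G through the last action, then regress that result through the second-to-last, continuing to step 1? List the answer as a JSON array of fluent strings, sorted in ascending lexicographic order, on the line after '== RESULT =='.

Regress step by step:
  through step 2 (unload(p2,t1,portA)): drop {pkg_at(p2,portA)}, keep {pkg_at(p3,portA)}, require {in(p2,t1), truck_at(t1,portA)}
    → {in(p2,t1), pkg_at(p3,portA), truck_at(t1,portA)}
  through step 1 (load(p2,t1,portA)): drop {in(p2,t1)}, keep {pkg_at(p3,portA), truck_at(t1,portA)}, require {pkg_at(p2,portA), truck_at(t1,portA)}
    → {pkg_at(p2,portA), pkg_at(p3,portA), truck_at(t1,portA)}

== RESULT ==
["pkg_at(p2,portA)", "pkg_at(p3,portA)", "truck_at(t1,portA)"]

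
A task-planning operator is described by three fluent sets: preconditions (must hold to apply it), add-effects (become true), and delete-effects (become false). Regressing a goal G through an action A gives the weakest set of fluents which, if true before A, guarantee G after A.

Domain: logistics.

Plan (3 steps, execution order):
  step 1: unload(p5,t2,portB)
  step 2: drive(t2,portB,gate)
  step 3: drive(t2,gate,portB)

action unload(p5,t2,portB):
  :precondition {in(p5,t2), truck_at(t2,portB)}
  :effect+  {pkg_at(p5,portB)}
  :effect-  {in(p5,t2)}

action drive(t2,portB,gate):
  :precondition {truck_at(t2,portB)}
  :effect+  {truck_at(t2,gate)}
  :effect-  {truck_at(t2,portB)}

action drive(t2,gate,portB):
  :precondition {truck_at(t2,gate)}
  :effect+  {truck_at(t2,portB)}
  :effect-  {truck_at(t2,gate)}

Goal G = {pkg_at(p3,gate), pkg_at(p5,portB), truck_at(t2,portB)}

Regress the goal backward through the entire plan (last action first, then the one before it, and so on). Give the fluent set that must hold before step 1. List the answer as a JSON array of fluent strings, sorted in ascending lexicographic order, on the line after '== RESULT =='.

Work backward from the goal:
  through step 3 (drive(t2,gate,portB)): drop {truck_at(t2,portB)}, keep {pkg_at(p3,gate), pkg_at(p5,portB)}, require {truck_at(t2,gate)}
    → {pkg_at(p3,gate), pkg_at(p5,portB), truck_at(t2,gate)}
  through step 2 (drive(t2,portB,gate)): drop {truck_at(t2,gate)}, keep {pkg_at(p3,gate), pkg_at(p5,portB)}, require {truck_at(t2,portB)}
    → {pkg_at(p3,gate), pkg_at(p5,portB), truck_at(t2,portB)}
  through step 1 (unload(p5,t2,portB)): drop {pkg_at(p5,portB)}, keep {pkg_at(p3,gate), truck_at(t2,portB)}, require {in(p5,t2), truck_at(t2,portB)}
    → {in(p5,t2), pkg_at(p3,gate), truck_at(t2,portB)}

== RESULT ==
["in(p5,t2)", "pkg_at(p3,gate)", "truck_at(t2,portB)"]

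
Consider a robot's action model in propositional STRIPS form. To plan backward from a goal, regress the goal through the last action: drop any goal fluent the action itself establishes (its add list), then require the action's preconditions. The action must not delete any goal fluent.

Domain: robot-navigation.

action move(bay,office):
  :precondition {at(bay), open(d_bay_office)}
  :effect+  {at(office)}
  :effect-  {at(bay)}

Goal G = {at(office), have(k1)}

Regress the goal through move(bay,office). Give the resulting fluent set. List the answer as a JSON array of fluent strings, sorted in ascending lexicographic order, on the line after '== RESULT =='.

Compute (G \ add) ∪ pre:
  G ∩ del = {}  (empty — regression defined)
  G \ add = {at(office), have(k1)} \ {at(office)} = {have(k1)}
  ∪ pre   = {have(k1)} ∪ {at(bay), open(d_bay_office)}
          = {at(bay), have(k1), open(d_bay_office)}

== RESULT ==
["at(bay)", "have(k1)", "open(d_bay_office)"]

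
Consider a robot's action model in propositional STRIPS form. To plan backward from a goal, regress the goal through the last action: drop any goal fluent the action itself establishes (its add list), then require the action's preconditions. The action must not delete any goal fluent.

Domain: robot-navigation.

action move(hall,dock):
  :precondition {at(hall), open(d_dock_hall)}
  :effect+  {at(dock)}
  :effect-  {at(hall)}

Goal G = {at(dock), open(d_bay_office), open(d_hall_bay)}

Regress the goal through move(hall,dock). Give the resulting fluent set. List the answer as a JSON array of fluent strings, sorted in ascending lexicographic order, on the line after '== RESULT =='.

Regress:
  G ∩ del = {}  (empty — regression defined)
  G \ add = {at(dock), open(d_bay_office), open(d_hall_bay)} \ {at(dock)} = {open(d_bay_office), open(d_hall_bay)}
  ∪ pre   = {open(d_bay_office), open(d_hall_bay)} ∪ {at(hall), open(d_dock_hall)}
          = {at(hall), open(d_bay_office), open(d_dock_hall), open(d_hall_bay)}

== RESULT ==
["at(hall)", "open(d_bay_office)", "open(d_dock_hall)", "open(d_hall_bay)"]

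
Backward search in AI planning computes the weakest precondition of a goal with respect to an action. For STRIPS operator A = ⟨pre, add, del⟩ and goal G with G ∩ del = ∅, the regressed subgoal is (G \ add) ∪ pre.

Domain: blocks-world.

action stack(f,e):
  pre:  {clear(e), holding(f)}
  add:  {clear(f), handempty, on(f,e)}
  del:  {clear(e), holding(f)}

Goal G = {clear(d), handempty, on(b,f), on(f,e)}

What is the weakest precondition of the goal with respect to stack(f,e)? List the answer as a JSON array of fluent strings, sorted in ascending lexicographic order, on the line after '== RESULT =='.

Compute (G \ add) ∪ pre:
  G ∩ del = {}  (empty — regression defined)
  G \ add = {clear(d), handempty, on(b,f), on(f,e)} \ {clear(f), handempty, on(f,e)} = {clear(d), on(b,f)}
  ∪ pre   = {clear(d), on(b,f)} ∪ {clear(e), holding(f)}
          = {clear(d), clear(e), holding(f), on(b,f)}

== RESULT ==
["clear(d)", "clear(e)", "holding(f)", "on(b,f)"]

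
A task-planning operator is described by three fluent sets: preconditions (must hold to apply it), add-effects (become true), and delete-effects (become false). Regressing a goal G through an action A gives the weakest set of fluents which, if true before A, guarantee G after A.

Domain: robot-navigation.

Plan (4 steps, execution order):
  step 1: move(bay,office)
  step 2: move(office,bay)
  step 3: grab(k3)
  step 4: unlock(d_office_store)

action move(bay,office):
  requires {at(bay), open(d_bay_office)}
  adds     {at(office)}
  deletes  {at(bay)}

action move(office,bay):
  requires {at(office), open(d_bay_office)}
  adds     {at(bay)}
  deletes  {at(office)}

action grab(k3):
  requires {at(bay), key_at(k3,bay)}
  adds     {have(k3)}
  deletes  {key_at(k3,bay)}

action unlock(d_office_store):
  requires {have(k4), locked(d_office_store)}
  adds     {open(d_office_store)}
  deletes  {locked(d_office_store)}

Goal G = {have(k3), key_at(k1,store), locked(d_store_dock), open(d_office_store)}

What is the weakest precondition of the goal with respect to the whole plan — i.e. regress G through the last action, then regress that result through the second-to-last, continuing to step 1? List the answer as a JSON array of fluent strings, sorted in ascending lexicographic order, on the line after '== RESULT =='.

Regress step by step:
  through step 4 (unlock(d_office_store)): drop {open(d_office_store)}, keep {have(k3), key_at(k1,store), locked(d_store_dock)}, require {have(k4), locked(d_office_store)}
    → {have(k3), have(k4), key_at(k1,store), locked(d_office_store), locked(d_store_dock)}
  through step 3 (grab(k3)): drop {have(k3)}, keep {have(k4), key_at(k1,store), locked(d_office_store), locked(d_store_dock)}, require {at(bay), key_at(k3,bay)}
    → {at(bay), have(k4), key_at(k1,store), key_at(k3,bay), locked(d_office_store), locked(d_store_dock)}
  through step 2 (move(office,bay)): drop {at(bay)}, keep {have(k4), key_at(k1,store), key_at(k3,bay), locked(d_office_store), locked(d_store_dock)}, require {at(office), open(d_bay_office)}
    → {at(office), have(k4), key_at(k1,store), key_at(k3,bay), locked(d_office_store), locked(d_store_dock), open(d_bay_office)}
  through step 1 (move(bay,office)): drop {at(office)}, keep {have(k4), key_at(k1,store), key_at(k3,bay), locked(d_office_store), locked(d_store_dock), open(d_bay_office)}, require {at(bay), open(d_bay_office)}
    → {at(bay), have(k4), key_at(k1,store), key_at(k3,bay), locked(d_office_store), locked(d_store_dock), open(d_bay_office)}

== RESULT ==
["at(bay)", "have(k4)", "key_at(k1,store)", "key_at(k3,bay)", "locked(d_office_store)", "locked(d_store_dock)", "open(d_bay_office)"]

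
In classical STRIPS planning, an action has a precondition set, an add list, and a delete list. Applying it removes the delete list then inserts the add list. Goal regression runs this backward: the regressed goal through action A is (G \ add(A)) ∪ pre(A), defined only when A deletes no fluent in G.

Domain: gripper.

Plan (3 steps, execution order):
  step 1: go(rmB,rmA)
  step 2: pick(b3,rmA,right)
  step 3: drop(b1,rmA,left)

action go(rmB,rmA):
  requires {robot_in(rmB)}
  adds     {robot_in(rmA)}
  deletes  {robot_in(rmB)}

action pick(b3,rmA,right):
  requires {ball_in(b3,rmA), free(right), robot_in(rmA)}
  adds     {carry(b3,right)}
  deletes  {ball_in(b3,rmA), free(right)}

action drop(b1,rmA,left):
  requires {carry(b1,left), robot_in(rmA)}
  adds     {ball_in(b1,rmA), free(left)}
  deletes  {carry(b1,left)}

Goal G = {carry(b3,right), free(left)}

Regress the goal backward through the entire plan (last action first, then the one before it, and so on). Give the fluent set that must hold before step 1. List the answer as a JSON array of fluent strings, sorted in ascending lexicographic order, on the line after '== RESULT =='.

Regress step by step:
  through step 3 (drop(b1,rmA,left)): drop {free(left)}, keep {carry(b3,right)}, require {carry(b1,left), robot_in(rmA)}
    → {carry(b1,left), carry(b3,right), robot_in(rmA)}
  through step 2 (pick(b3,rmA,right)): drop {carry(b3,right)}, keep {carry(b1,left), robot_in(rmA)}, require {ball_in(b3,rmA), free(right), robot_in(rmA)}
    → {ball_in(b3,rmA), carry(b1,left), free(right), robot_in(rmA)}
  through step 1 (go(rmB,rmA)): drop {robot_in(rmA)}, keep {ball_in(b3,rmA), carry(b1,left), free(right)}, require {robot_in(rmB)}
    → {ball_in(b3,rmA), carry(b1,left), free(right), robot_in(rmB)}

== RESULT ==
["ball_in(b3,rmA)", "carry(b1,left)", "free(right)", "robot_in(rmB)"]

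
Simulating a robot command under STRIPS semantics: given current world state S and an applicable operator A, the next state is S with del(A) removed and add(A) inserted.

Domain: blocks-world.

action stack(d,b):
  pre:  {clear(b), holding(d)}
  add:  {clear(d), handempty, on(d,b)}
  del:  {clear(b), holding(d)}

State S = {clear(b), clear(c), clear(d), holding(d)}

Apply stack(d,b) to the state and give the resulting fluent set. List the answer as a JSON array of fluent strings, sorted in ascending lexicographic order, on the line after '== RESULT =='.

Compute (S \ del) ∪ add:
  pre ⊆ S: {clear(b), holding(d)} ⊆ S  — applicable
  S \ del = {clear(c), clear(d)}
  ∪ add   = {clear(c), clear(d), handempty, on(d,b)}

== RESULT ==
["clear(c)", "clear(d)", "handempty", "on(d,b)"]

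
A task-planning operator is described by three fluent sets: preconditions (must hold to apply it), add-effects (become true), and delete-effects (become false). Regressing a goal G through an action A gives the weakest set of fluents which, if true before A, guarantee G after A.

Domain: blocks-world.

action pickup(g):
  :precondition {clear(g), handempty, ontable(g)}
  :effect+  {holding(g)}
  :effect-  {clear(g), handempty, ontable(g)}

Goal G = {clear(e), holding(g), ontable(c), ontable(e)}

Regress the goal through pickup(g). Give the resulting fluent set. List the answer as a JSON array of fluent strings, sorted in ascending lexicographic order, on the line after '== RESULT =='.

Regress:
  G ∩ del = {}  (empty — regression defined)
  G \ add = {clear(e), holding(g), ontable(c), ontable(e)} \ {holding(g)} = {clear(e), ontable(c), ontable(e)}
  ∪ pre   = {clear(e), ontable(c), ontable(e)} ∪ {clear(g), handempty, ontable(g)}
          = {clear(e), clear(g), handempty, ontable(c), ontable(e), ontable(g)}

== RESULT ==
["clear(e)", "clear(g)", "handempty", "ontable(c)", "ontable(e)", "ontable(g)"]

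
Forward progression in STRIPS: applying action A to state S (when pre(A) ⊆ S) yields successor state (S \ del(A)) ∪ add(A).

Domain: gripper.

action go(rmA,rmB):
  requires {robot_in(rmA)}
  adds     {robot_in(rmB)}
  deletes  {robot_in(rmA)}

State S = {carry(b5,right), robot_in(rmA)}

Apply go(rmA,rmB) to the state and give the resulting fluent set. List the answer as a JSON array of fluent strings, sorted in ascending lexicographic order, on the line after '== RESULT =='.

Progress:
  pre ⊆ S: {robot_in(rmA)} ⊆ S  — applicable
  S \ del = {carry(b5,right)}
  ∪ add   = {carry(b5,right), robot_in(rmB)}

== RESULT ==
["carry(b5,right)", "robot_in(rmB)"]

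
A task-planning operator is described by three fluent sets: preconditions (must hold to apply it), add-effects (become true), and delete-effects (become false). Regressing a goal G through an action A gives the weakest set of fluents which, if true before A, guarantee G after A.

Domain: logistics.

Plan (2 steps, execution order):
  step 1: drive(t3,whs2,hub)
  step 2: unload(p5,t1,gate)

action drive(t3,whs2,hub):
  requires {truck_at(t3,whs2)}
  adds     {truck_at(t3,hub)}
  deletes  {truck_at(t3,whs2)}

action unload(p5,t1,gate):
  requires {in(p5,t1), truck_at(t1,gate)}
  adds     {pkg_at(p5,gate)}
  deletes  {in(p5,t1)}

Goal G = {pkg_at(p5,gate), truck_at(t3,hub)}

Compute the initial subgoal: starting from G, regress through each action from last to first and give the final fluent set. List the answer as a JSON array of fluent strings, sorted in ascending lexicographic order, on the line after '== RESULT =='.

Work backward from the goal:
  through step 2 (unload(p5,t1,gate)): drop {pkg_at(p5,gate)}, keep {truck_at(t3,hub)}, require {in(p5,t1), truck_at(t1,gate)}
    → {in(p5,t1), truck_at(t1,gate), truck_at(t3,hub)}
  through step 1 (drive(t3,whs2,hub)): drop {truck_at(t3,hub)}, keep {in(p5,t1), truck_at(t1,gate)}, require {truck_at(t3,whs2)}
    → {in(p5,t1), truck_at(t1,gate), truck_at(t3,whs2)}

== RESULT ==
["in(p5,t1)", "truck_at(t1,gate)", "truck_at(t3,whs2)"]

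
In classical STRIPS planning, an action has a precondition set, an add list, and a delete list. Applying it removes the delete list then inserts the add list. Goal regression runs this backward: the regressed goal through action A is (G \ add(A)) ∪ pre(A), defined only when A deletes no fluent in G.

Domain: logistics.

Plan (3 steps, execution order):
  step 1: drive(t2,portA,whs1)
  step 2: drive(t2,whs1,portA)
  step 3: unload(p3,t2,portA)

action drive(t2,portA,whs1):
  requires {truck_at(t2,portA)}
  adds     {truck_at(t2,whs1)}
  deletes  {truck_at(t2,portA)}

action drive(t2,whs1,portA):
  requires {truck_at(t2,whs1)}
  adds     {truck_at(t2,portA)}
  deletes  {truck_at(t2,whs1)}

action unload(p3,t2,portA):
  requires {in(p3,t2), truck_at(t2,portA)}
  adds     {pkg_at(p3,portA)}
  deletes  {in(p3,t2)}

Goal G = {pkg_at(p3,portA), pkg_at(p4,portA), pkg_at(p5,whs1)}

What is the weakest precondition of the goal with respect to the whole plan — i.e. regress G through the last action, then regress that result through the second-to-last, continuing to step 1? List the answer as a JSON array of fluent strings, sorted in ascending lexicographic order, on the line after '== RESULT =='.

Work backward from the goal:
  through step 3 (unload(p3,t2,portA)): drop {pkg_at(p3,portA)}, keep {pkg_at(p4,portA), pkg_at(p5,whs1)}, require {in(p3,t2), truck_at(t2,portA)}
    → {in(p3,t2), pkg_at(p4,portA), pkg_at(p5,whs1), truck_at(t2,portA)}
  through step 2 (drive(t2,whs1,portA)): drop {truck_at(t2,portA)}, keep {in(p3,t2), pkg_at(p4,portA), pkg_at(p5,whs1)}, require {truck_at(t2,whs1)}
    → {in(p3,t2), pkg_at(p4,portA), pkg_at(p5,whs1), truck_at(t2,whs1)}
  through step 1 (drive(t2,portA,whs1)): drop {truck_at(t2,whs1)}, keep {in(p3,t2), pkg_at(p4,portA), pkg_at(p5,whs1)}, require {truck_at(t2,portA)}
    → {in(p3,t2), pkg_at(p4,portA), pkg_at(p5,whs1), truck_at(t2,portA)}

== RESULT ==
["in(p3,t2)", "pkg_at(p4,portA)", "pkg_at(p5,whs1)", "truck_at(t2,portA)"]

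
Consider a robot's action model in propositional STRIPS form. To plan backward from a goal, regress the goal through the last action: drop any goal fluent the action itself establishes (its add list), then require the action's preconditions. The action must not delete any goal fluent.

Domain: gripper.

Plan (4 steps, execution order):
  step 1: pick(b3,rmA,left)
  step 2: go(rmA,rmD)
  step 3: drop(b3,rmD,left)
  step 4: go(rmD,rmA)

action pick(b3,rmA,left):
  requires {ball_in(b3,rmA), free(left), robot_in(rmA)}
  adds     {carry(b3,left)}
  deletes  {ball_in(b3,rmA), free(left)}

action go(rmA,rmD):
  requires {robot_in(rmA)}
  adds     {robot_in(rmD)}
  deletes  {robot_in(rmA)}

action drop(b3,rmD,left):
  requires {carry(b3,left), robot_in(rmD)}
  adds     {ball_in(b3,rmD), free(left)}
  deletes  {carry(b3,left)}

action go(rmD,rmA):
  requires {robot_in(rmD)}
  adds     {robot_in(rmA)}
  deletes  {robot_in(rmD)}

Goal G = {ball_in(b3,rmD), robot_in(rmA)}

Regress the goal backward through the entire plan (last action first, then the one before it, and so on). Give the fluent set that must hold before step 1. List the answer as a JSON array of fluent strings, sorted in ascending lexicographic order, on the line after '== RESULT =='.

Work backward from the goal:
  through step 4 (go(rmD,rmA)): drop {robot_in(rmA)}, keep {ball_in(b3,rmD)}, require {robot_in(rmD)}
    → {ball_in(b3,rmD), robot_in(rmD)}
  through step 3 (drop(b3,rmD,left)): drop {ball_in(b3,rmD)}, keep {robot_in(rmD)}, require {carry(b3,left), robot_in(rmD)}
    → {carry(b3,left), robot_in(rmD)}
  through step 2 (go(rmA,rmD)): drop {robot_in(rmD)}, keep {carry(b3,left)}, require {robot_in(rmA)}
    → {carry(b3,left), robot_in(rmA)}
  through step 1 (pick(b3,rmA,left)): drop {carry(b3,left)}, keep {robot_in(rmA)}, require {ball_in(b3,rmA), free(left), robot_in(rmA)}
    → {ball_in(b3,rmA), free(left), robot_in(rmA)}

== RESULT ==
["ball_in(b3,rmA)", "free(left)", "robot_in(rmA)"]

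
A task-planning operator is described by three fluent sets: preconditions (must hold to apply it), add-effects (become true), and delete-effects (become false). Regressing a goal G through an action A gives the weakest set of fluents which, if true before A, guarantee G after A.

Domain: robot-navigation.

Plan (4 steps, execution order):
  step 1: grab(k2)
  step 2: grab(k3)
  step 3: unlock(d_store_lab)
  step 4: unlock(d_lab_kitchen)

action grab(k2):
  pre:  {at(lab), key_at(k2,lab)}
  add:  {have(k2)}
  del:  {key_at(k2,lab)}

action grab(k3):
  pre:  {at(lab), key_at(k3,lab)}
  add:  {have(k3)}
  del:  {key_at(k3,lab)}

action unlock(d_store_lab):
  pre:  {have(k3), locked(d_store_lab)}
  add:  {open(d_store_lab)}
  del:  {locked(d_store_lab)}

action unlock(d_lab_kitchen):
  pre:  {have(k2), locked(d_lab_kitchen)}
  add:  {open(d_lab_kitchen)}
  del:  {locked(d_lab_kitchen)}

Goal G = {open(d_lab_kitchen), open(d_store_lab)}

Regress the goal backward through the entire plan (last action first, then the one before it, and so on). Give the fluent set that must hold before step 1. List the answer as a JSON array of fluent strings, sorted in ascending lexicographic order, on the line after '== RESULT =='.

Work backward from the goal:
  through step 4 (unlock(d_lab_kitchen)): drop {open(d_lab_kitchen)}, keep {open(d_store_lab)}, require {have(k2), locked(d_lab_kitchen)}
    → {have(k2), locked(d_lab_kitchen), open(d_store_lab)}
  through step 3 (unlock(d_store_lab)): drop {open(d_store_lab)}, keep {have(k2), locked(d_lab_kitchen)}, require {have(k3), locked(d_store_lab)}
    → {have(k2), have(k3), locked(d_lab_kitchen), locked(d_store_lab)}
  through step 2 (grab(k3)): drop {have(k3)}, keep {have(k2), locked(d_lab_kitchen), locked(d_store_lab)}, require {at(lab), key_at(k3,lab)}
    → {at(lab), have(k2), key_at(k3,lab), locked(d_lab_kitchen), locked(d_store_lab)}
  through step 1 (grab(k2)): drop {have(k2)}, keep {at(lab), key_at(k3,lab), locked(d_lab_kitchen), locked(d_store_lab)}, require {at(lab), key_at(k2,lab)}
    → {at(lab), key_at(k2,lab), key_at(k3,lab), locked(d_lab_kitchen), locked(d_store_lab)}

== RESULT ==
["at(lab)", "key_at(k2,lab)", "key_at(k3,lab)", "locked(d_lab_kitchen)", "locked(d_store_lab)"]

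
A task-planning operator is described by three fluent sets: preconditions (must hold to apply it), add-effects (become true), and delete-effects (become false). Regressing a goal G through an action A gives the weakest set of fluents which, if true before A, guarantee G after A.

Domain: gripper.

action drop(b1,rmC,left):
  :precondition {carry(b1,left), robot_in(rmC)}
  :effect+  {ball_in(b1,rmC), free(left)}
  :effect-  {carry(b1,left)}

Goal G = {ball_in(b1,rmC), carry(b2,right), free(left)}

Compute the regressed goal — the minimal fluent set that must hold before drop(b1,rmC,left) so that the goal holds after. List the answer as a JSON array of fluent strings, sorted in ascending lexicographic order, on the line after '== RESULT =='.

Regress:
  G ∩ del = {}  (empty — regression defined)
  G \ add = {ball_in(b1,rmC), carry(b2,right), free(left)} \ {ball_in(b1,rmC), free(left)} = {carry(b2,right)}
  ∪ pre   = {carry(b2,right)} ∪ {carry(b1,left), robot_in(rmC)}
          = {carry(b1,left), carry(b2,right), robot_in(rmC)}

== RESULT ==
["carry(b1,left)", "carry(b2,right)", "robot_in(rmC)"]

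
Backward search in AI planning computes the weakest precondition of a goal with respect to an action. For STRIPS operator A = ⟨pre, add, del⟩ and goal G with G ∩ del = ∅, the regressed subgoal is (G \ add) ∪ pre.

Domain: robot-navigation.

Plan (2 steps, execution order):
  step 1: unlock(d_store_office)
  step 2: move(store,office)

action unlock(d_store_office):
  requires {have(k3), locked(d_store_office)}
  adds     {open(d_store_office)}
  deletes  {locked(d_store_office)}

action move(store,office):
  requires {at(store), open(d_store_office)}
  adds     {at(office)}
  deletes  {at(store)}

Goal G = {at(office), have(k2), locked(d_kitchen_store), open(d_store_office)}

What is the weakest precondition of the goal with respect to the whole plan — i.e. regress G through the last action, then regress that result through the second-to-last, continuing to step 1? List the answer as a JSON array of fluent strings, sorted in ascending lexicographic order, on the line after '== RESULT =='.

Work backward from the goal:
  through step 2 (move(store,office)): drop {at(office)}, keep {have(k2), locked(d_kitchen_store), open(d_store_office)}, require {at(store), open(d_store_office)}
    → {at(store), have(k2), locked(d_kitchen_store), open(d_store_office)}
  through step 1 (unlock(d_store_office)): drop {open(d_store_office)}, keep {at(store), have(k2), locked(d_kitchen_store)}, require {have(k3), locked(d_store_office)}
    → {at(store), have(k2), have(k3), locked(d_kitchen_store), locked(d_store_office)}

== RESULT ==
["at(store)", "have(k2)", "have(k3)", "locked(d_kitchen_store)", "locked(d_store_office)"]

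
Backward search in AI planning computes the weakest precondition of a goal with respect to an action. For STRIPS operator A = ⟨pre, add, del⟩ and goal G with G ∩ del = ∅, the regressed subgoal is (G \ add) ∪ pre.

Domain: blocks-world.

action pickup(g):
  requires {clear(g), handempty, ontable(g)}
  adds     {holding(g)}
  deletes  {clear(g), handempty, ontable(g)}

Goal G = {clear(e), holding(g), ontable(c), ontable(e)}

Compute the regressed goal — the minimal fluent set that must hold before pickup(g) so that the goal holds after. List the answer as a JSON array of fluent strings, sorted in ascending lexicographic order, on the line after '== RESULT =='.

Compute (G \ add) ∪ pre:
  G ∩ del = {}  (empty — regression defined)
  G \ add = {clear(e), holding(g), ontable(c), ontable(e)} \ {holding(g)} = {clear(e), ontable(c), ontable(e)}
  ∪ pre   = {clear(e), ontable(c), ontable(e)} ∪ {clear(g), handempty, ontable(g)}
          = {clear(e), clear(g), handempty, ontable(c), ontable(e), ontable(g)}

== RESULT ==
["clear(e)", "clear(g)", "handempty", "ontable(c)", "ontable(e)", "ontable(g)"]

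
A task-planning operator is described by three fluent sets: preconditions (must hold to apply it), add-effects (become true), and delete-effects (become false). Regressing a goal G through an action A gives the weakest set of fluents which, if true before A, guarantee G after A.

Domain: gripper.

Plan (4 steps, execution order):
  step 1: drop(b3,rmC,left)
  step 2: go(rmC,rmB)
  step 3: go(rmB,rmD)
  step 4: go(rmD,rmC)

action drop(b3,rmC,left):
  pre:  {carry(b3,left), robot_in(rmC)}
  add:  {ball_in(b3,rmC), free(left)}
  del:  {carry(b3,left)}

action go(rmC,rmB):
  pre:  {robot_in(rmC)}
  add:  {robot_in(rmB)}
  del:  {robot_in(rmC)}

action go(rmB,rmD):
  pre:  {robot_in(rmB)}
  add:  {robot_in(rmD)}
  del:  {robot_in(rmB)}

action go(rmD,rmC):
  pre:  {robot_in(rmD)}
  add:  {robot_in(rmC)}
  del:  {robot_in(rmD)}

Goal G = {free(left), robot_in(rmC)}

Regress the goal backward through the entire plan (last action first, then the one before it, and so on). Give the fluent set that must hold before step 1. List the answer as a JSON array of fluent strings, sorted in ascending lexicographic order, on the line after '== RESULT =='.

Work backward from the goal:
  through step 4 (go(rmD,rmC)): drop {robot_in(rmC)}, keep {free(left)}, require {robot_in(rmD)}
    → {free(left), robot_in(rmD)}
  through step 3 (go(rmB,rmD)): drop {robot_in(rmD)}, keep {free(left)}, require {robot_in(rmB)}
    → {free(left), robot_in(rmB)}
  through step 2 (go(rmC,rmB)): drop {robot_in(rmB)}, keep {free(left)}, require {robot_in(rmC)}
    → {free(left), robot_in(rmC)}
  through step 1 (drop(b3,rmC,left)): drop {free(left)}, keep {robot_in(rmC)}, require {carry(b3,left), robot_in(rmC)}
    → {carry(b3,left), robot_in(rmC)}

== RESULT ==
["carry(b3,left)", "robot_in(rmC)"]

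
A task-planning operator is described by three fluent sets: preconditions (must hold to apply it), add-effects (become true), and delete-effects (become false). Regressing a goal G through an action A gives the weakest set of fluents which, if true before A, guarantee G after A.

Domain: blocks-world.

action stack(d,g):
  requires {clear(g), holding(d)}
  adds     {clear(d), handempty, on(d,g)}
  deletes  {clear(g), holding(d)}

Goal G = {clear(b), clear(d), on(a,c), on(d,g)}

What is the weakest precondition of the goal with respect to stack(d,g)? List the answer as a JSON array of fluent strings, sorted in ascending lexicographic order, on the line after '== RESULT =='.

Regress:
  G ∩ del = {}  (empty — regression defined)
  G \ add = {clear(b), clear(d), on(a,c), on(d,g)} \ {clear(d), handempty, on(d,g)} = {clear(b), on(a,c)}
  ∪ pre   = {clear(b), on(a,c)} ∪ {clear(g), holding(d)}
          = {clear(b), clear(g), holding(d), on(a,c)}

== RESULT ==
["clear(b)", "clear(g)", "holding(d)", "on(a,c)"]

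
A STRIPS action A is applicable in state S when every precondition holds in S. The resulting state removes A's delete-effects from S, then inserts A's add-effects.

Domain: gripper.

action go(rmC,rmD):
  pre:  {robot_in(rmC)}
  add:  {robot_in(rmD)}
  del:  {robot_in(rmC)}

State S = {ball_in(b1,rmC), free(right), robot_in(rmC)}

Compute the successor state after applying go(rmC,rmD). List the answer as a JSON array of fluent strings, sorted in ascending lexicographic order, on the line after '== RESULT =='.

Progress:
  pre ⊆ S: {robot_in(rmC)} ⊆ S  — applicable
  S \ del = {ball_in(b1,rmC), free(right)}
  ∪ add   = {ball_in(b1,rmC), free(right), robot_in(rmD)}

== RESULT ==
["ball_in(b1,rmC)", "free(right)", "robot_in(rmD)"]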